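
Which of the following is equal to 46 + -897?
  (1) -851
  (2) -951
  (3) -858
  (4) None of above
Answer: 1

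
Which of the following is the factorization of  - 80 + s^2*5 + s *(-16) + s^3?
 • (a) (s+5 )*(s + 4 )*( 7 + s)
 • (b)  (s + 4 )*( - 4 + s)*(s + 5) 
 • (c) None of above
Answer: b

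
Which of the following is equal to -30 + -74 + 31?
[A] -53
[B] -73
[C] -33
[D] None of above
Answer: B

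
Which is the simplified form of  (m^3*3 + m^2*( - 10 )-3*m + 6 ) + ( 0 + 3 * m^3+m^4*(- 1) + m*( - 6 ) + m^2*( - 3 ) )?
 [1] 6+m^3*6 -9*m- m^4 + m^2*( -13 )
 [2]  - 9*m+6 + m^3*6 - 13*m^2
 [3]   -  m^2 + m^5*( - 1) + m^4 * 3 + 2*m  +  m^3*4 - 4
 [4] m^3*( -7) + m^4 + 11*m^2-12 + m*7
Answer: 1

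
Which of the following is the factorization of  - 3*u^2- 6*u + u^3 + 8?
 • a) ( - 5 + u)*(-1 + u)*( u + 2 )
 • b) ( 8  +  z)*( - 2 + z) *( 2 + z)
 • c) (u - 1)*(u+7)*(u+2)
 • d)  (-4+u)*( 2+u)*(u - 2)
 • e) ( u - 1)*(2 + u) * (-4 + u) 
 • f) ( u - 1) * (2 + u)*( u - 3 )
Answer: e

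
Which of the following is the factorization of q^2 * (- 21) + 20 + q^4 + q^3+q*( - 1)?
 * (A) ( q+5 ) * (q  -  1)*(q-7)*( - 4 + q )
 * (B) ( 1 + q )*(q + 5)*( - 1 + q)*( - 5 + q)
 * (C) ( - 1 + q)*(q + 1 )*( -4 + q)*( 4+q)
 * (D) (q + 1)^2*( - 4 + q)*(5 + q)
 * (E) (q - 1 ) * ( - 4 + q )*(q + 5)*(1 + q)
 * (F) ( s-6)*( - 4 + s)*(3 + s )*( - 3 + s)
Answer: E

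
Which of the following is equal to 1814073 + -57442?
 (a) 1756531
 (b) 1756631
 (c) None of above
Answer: b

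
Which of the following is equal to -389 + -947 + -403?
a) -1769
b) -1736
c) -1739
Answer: c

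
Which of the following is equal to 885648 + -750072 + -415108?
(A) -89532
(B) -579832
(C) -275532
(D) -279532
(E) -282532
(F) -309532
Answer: D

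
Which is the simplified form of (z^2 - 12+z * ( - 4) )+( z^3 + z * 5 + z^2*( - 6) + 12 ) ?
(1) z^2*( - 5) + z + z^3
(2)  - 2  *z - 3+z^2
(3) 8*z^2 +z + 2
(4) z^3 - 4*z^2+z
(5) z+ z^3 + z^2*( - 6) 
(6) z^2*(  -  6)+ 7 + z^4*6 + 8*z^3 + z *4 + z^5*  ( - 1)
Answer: 1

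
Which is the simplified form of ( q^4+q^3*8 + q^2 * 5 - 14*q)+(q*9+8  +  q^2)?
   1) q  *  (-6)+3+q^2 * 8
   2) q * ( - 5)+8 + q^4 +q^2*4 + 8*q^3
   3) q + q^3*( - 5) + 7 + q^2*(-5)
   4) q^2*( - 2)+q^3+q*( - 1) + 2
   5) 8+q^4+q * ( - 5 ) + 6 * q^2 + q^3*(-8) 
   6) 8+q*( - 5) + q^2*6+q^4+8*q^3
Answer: 6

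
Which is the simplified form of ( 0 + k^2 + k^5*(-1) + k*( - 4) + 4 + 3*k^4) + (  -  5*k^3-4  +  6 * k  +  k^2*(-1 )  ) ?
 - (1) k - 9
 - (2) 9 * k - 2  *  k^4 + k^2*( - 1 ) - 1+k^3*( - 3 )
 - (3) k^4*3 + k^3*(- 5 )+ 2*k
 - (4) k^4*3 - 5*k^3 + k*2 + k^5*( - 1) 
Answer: 4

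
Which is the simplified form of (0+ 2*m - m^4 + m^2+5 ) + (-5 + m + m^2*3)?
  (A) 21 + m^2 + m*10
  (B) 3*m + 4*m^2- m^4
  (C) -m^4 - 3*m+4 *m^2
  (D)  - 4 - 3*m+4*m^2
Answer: B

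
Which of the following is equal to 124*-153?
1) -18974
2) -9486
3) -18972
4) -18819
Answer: 3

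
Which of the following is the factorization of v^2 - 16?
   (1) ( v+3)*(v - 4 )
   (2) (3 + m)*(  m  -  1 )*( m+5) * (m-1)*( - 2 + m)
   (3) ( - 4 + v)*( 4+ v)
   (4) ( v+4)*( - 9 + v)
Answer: 3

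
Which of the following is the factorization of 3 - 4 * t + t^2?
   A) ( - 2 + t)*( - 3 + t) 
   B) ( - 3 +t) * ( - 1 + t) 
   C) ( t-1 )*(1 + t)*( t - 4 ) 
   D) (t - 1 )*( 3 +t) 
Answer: B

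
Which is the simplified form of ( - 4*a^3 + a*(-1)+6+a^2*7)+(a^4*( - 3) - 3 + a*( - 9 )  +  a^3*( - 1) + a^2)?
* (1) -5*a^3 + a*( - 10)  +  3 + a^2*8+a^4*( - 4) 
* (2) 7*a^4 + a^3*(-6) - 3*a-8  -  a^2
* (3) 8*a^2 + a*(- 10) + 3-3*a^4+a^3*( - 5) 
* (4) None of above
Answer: 3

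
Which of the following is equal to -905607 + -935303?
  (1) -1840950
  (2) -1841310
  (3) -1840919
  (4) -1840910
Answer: 4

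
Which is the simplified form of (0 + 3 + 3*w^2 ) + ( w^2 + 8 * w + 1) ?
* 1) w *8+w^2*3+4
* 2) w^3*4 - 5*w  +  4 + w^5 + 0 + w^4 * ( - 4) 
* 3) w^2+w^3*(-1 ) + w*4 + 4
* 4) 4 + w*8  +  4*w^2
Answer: 4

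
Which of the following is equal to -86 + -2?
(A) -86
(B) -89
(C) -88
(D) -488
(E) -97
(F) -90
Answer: C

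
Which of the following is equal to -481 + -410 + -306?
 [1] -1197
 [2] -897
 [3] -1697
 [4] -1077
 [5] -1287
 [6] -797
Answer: 1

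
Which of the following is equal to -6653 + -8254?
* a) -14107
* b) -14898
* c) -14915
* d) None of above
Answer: d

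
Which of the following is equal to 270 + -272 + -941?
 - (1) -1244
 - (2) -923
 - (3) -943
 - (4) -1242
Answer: 3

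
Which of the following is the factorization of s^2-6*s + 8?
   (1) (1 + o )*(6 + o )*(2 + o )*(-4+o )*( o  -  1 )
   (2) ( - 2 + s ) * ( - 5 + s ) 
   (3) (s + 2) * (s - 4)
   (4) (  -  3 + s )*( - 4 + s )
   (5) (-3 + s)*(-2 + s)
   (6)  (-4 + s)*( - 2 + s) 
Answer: 6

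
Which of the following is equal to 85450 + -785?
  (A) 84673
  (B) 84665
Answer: B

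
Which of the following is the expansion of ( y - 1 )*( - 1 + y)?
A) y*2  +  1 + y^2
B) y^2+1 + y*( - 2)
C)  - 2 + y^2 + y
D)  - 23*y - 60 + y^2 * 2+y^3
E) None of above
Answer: B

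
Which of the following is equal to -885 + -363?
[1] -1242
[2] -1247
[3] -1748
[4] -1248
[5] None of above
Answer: 4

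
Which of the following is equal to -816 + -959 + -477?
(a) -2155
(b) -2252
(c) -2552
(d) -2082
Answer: b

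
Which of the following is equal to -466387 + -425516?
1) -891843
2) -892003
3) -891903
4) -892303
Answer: 3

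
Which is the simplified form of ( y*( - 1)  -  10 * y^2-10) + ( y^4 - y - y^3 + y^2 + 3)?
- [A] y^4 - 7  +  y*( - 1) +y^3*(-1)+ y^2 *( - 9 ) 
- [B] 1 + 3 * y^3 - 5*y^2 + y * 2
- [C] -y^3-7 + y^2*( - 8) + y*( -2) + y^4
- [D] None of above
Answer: D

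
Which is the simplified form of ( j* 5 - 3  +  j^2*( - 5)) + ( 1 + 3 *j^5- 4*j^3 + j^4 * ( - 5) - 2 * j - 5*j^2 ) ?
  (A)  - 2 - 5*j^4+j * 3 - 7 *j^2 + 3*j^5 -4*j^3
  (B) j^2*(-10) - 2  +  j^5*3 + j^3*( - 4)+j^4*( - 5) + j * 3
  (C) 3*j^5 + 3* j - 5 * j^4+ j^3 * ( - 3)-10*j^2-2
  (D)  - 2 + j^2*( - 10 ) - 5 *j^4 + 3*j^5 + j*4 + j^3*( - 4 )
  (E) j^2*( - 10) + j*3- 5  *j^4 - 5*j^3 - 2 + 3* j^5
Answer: B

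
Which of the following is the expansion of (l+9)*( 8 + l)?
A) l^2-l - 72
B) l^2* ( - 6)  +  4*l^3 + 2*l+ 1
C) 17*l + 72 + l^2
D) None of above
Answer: C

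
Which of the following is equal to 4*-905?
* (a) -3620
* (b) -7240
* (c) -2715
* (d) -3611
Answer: a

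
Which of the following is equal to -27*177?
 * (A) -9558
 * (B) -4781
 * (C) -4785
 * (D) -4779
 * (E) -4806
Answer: D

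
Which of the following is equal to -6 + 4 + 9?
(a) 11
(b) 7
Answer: b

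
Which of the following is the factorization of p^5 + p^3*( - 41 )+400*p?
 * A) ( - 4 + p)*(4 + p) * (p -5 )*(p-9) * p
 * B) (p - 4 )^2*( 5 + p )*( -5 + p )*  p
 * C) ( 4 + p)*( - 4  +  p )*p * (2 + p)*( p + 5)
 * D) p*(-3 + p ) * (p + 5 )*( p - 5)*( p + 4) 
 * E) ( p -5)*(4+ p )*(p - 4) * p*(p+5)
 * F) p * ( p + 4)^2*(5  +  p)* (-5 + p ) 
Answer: E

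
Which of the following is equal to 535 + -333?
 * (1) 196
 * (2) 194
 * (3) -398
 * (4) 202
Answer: 4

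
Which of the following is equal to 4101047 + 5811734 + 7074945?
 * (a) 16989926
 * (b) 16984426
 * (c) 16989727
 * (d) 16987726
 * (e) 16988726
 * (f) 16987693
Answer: d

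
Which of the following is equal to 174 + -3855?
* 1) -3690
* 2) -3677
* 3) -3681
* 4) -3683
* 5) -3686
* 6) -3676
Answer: 3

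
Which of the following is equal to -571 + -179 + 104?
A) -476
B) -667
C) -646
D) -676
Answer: C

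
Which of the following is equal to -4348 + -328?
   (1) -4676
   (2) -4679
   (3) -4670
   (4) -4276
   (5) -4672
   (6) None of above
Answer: 1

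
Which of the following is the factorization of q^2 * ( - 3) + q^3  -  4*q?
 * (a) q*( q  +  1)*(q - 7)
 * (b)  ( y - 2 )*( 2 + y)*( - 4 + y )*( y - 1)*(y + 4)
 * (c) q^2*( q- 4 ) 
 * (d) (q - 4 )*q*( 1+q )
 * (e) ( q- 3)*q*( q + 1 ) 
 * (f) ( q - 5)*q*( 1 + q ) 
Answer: d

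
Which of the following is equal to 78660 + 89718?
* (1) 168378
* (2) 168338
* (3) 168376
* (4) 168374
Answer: 1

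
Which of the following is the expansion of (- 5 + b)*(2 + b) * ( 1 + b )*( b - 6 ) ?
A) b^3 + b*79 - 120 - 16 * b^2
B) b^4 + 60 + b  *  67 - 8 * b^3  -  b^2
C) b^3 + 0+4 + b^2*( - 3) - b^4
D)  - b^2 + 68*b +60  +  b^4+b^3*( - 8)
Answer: D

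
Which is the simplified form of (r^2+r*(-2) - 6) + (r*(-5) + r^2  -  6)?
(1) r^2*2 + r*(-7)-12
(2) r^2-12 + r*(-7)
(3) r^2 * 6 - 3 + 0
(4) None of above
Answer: 1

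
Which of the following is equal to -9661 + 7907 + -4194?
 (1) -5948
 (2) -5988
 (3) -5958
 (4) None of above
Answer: 1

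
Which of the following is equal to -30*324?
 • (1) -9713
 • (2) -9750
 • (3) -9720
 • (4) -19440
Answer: 3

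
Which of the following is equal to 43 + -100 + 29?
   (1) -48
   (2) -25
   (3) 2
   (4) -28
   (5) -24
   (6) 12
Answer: 4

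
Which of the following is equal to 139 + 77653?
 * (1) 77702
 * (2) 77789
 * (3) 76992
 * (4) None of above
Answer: 4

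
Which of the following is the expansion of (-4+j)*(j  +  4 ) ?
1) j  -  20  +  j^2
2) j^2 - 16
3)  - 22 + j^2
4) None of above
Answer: 2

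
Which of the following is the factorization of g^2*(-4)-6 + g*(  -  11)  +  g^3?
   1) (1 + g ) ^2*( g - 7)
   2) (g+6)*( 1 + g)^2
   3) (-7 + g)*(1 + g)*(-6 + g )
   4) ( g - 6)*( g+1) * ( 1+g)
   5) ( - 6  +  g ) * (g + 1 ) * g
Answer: 4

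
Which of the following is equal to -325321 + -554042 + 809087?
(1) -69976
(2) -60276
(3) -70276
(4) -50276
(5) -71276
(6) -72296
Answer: 3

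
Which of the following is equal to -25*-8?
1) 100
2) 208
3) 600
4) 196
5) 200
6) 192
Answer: 5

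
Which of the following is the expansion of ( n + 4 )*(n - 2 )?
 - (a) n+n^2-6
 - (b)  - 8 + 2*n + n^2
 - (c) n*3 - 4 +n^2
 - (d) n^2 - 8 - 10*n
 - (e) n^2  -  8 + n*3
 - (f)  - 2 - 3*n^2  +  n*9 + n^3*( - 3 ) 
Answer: b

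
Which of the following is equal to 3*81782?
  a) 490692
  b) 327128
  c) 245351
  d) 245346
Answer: d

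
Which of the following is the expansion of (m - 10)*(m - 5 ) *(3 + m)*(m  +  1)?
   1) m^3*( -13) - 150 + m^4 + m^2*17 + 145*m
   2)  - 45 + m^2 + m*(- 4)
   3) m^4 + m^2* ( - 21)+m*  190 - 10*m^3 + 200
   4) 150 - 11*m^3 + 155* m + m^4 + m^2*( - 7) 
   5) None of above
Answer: 4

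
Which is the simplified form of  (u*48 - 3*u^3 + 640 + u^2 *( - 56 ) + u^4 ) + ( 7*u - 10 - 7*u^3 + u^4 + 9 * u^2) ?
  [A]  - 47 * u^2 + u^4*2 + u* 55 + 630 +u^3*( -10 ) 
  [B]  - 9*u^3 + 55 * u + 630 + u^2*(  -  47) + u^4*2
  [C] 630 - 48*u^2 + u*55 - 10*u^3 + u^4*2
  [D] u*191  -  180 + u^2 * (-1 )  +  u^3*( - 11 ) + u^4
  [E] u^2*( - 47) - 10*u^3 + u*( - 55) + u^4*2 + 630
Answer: A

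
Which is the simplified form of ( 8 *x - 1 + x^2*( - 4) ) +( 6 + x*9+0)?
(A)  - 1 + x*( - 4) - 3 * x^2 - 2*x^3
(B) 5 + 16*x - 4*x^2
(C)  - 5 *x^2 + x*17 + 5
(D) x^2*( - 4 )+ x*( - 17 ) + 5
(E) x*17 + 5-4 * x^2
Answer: E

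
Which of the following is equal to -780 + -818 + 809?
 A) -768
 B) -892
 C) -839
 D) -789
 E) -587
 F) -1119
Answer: D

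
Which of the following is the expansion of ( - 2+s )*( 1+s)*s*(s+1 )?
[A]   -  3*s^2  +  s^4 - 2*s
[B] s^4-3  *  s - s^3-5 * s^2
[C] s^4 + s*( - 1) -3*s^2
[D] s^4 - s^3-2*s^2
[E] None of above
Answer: A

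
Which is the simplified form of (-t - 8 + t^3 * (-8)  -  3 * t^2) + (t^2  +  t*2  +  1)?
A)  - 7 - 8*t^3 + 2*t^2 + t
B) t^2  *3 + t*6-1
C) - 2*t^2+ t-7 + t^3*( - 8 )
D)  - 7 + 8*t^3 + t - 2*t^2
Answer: C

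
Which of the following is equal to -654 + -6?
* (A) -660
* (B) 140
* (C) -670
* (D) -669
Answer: A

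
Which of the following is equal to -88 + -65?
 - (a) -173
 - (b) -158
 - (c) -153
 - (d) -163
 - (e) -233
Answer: c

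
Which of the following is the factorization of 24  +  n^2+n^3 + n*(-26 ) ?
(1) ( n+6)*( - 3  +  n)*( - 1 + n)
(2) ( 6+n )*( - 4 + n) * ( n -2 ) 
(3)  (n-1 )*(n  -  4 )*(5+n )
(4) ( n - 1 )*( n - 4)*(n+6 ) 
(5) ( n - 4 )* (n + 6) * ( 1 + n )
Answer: 4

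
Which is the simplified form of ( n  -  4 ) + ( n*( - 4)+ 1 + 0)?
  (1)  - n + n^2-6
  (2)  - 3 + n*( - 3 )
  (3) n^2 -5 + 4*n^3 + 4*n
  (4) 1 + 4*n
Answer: 2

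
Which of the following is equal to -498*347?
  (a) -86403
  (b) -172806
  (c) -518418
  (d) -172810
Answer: b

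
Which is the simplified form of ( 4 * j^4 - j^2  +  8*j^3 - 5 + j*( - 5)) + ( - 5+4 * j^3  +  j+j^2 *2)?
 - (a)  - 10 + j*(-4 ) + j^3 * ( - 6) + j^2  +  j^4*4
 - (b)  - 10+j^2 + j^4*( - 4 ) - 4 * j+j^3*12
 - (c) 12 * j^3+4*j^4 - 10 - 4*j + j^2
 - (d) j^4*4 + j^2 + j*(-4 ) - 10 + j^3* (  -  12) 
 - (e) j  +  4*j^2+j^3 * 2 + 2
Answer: c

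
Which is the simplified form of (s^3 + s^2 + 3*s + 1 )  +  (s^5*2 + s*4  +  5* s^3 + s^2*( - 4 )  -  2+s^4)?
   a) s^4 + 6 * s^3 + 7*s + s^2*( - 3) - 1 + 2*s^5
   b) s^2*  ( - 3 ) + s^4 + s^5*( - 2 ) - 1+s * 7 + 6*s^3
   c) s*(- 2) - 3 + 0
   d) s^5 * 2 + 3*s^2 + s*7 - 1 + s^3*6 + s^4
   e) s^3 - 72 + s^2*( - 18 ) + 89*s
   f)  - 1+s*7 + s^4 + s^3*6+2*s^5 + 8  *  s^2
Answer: a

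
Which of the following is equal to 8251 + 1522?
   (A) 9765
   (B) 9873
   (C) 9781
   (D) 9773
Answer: D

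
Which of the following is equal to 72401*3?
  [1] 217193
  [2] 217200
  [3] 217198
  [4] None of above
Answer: 4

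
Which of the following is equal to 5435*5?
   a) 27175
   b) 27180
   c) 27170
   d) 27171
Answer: a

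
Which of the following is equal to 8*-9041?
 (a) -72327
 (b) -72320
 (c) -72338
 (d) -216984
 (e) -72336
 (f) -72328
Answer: f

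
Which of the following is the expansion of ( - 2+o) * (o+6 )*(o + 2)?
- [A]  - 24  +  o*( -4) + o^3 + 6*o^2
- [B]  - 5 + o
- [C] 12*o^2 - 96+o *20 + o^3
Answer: A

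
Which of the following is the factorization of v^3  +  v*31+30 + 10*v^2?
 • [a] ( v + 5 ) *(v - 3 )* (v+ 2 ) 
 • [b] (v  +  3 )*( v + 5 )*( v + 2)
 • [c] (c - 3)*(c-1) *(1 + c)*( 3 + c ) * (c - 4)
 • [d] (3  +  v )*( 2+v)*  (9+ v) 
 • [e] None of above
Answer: b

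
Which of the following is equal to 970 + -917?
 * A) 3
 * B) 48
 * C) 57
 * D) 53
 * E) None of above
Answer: D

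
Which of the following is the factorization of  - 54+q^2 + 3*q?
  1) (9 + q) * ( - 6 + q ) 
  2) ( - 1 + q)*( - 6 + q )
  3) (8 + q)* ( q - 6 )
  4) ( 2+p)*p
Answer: 1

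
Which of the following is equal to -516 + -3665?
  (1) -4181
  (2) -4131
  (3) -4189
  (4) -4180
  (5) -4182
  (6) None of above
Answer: 1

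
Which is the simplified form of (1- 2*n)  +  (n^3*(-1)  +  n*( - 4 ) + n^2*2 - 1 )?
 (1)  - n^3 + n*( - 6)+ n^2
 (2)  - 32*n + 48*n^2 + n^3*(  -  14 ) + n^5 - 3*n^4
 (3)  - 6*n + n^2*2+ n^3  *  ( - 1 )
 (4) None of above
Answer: 3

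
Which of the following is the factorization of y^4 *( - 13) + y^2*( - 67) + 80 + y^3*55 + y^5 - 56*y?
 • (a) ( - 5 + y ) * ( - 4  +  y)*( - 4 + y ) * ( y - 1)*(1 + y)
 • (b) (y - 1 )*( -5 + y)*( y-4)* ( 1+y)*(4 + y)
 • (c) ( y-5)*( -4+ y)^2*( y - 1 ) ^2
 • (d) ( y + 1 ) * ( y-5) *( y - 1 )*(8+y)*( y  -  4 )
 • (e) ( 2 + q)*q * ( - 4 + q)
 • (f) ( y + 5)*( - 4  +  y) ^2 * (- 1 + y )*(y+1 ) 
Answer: a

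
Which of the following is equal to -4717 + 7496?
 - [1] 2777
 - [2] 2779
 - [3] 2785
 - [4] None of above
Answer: 2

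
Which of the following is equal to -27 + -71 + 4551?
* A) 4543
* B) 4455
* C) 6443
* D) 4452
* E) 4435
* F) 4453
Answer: F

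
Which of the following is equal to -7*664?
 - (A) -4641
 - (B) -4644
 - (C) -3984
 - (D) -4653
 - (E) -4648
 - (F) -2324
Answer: E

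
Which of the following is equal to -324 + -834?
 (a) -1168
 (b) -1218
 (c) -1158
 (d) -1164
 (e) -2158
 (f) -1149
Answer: c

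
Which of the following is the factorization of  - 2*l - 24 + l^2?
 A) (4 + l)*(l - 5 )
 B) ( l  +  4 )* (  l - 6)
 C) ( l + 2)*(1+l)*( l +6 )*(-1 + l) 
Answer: B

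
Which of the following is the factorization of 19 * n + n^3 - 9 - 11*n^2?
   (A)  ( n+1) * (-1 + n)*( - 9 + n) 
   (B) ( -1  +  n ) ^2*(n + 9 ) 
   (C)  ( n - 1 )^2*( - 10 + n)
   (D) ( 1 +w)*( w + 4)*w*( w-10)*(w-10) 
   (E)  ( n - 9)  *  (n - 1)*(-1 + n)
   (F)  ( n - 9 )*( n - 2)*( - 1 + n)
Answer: E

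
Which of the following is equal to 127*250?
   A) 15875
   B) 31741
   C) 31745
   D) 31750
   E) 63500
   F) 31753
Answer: D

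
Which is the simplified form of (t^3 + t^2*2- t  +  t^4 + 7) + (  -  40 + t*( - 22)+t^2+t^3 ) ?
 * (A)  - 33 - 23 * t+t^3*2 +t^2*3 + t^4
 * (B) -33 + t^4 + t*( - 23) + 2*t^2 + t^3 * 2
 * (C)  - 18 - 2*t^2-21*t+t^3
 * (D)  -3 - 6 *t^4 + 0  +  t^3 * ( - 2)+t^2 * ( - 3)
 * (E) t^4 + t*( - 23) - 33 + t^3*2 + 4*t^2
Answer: A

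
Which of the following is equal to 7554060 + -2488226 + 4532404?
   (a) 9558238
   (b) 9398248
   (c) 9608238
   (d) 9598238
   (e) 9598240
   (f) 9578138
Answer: d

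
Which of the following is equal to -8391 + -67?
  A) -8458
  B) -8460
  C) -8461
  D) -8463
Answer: A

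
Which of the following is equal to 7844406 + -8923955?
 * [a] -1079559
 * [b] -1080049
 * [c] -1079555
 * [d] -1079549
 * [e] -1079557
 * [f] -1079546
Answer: d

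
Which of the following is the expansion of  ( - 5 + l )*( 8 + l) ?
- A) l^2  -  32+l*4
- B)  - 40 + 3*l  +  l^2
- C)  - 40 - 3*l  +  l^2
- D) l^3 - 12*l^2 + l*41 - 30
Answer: B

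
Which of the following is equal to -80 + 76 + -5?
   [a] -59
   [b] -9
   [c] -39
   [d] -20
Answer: b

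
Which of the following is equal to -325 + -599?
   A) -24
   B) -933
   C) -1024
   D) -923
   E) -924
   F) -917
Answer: E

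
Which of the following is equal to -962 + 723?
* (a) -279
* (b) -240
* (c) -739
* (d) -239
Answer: d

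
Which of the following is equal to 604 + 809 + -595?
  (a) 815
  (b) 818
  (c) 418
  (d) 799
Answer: b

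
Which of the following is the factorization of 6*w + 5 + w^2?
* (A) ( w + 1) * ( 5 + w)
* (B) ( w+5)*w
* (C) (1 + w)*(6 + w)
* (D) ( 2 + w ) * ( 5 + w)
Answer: A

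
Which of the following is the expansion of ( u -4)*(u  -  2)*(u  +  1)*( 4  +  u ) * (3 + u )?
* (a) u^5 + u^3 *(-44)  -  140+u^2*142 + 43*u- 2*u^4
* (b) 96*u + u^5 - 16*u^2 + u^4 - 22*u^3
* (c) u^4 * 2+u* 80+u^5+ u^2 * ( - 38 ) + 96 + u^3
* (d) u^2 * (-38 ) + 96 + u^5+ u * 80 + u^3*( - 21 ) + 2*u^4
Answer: d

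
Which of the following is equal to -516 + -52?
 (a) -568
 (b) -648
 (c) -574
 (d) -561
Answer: a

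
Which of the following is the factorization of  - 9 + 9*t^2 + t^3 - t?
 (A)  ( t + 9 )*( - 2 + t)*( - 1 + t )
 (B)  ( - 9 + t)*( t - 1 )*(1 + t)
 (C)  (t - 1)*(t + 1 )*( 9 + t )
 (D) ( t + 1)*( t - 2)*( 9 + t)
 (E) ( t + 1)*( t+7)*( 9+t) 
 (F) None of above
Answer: C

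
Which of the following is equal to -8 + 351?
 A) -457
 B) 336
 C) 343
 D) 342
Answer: C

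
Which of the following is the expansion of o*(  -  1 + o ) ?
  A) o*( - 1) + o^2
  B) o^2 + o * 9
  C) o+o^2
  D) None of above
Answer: A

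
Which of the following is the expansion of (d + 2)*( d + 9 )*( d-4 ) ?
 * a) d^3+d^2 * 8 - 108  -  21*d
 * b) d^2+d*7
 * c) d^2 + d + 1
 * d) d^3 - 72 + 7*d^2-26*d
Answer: d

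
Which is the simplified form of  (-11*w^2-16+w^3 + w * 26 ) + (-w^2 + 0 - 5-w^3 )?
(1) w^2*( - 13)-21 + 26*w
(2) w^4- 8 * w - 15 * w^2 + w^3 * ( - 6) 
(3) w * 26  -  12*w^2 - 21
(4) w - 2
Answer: 3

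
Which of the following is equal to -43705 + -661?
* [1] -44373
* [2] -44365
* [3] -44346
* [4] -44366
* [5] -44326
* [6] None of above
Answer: 4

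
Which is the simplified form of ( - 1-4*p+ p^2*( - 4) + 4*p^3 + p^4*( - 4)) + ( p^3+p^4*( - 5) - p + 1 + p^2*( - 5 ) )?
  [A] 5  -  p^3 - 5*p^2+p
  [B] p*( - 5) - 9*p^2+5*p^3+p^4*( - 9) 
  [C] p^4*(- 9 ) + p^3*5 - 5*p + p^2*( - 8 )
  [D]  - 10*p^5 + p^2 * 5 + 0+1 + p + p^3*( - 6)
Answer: B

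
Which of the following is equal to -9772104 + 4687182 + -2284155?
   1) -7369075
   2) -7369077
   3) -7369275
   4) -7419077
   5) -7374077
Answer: 2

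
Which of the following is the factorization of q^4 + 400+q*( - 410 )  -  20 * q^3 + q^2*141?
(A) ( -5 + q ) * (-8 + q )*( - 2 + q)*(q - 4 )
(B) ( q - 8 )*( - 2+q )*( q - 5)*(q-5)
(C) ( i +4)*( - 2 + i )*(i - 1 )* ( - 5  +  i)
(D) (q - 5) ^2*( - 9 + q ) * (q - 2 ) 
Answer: B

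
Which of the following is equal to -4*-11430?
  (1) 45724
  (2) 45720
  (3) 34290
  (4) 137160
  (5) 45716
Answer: 2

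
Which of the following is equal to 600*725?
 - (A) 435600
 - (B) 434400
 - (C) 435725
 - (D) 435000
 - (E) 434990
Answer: D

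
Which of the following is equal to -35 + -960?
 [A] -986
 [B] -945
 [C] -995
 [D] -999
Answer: C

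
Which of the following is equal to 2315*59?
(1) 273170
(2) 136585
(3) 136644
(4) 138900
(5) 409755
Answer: 2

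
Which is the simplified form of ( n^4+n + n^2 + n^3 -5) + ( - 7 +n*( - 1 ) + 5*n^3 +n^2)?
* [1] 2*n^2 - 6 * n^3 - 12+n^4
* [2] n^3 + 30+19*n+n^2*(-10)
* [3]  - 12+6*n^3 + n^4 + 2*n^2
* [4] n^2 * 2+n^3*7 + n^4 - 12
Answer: 3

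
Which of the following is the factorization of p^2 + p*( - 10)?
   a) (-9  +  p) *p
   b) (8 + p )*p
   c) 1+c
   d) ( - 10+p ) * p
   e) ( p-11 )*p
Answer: d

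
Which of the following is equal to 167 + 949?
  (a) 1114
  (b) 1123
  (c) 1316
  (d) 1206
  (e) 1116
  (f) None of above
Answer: e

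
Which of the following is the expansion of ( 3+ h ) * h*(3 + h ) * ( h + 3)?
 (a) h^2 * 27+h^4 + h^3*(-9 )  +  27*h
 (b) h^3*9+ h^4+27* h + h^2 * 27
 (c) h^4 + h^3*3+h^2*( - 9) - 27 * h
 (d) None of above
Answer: b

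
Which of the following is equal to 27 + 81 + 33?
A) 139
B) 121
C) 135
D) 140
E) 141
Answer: E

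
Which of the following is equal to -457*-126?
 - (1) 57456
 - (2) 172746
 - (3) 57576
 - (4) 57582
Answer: 4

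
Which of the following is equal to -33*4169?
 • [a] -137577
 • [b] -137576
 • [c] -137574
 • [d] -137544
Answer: a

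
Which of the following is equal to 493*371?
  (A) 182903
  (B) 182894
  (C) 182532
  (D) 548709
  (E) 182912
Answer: A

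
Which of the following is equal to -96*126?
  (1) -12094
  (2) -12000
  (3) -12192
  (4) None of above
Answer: 4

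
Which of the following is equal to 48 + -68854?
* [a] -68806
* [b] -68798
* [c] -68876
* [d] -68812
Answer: a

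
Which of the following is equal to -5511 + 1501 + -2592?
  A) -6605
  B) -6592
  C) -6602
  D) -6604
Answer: C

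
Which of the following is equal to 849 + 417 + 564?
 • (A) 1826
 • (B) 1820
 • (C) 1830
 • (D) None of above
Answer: C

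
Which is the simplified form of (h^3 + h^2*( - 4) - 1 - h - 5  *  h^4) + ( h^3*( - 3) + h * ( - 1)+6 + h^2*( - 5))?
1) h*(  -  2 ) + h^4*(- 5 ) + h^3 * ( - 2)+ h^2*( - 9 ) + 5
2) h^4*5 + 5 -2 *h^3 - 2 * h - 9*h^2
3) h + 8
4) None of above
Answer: 1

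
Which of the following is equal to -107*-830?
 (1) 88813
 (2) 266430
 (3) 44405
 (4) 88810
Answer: 4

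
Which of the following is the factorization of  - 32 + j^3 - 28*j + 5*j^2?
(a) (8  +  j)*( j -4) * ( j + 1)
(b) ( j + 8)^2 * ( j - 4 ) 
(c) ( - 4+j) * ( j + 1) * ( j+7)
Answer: a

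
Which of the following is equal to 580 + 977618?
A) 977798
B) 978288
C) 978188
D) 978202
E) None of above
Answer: E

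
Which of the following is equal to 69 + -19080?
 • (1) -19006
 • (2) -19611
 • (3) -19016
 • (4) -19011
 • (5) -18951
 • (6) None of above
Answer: 4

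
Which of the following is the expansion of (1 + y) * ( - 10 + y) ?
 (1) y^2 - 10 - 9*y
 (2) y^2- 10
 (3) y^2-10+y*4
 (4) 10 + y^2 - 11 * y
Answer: 1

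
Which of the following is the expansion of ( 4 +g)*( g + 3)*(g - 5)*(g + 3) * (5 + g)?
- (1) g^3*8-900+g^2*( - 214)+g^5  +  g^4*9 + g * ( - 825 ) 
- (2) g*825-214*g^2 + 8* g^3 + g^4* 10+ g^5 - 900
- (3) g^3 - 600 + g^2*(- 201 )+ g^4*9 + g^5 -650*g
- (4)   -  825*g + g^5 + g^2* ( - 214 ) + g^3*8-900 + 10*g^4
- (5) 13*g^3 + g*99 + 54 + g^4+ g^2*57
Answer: 4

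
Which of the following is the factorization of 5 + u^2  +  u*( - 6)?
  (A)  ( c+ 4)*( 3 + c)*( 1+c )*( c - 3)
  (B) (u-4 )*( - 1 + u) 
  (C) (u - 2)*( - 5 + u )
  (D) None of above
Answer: D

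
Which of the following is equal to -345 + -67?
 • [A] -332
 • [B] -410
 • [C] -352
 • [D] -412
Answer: D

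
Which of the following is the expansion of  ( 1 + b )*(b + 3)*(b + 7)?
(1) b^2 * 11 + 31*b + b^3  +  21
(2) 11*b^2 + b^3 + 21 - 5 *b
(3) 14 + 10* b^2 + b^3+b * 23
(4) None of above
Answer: 1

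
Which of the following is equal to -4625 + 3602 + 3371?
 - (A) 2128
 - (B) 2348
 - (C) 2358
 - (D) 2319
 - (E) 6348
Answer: B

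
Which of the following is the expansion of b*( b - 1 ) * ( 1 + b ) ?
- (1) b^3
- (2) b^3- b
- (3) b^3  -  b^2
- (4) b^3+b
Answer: 2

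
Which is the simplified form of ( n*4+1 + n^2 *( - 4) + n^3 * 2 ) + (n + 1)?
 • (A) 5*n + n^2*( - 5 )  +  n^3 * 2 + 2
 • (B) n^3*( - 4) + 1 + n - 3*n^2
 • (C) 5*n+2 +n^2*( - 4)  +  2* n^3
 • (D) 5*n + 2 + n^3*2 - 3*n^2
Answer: C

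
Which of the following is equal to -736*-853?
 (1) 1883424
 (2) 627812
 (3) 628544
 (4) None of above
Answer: 4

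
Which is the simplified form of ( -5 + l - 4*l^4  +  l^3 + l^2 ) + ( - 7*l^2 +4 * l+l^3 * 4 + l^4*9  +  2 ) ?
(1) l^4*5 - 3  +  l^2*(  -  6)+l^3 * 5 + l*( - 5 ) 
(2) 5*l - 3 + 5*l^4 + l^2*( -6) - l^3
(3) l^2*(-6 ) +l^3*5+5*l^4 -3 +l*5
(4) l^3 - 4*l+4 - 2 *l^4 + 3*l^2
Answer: 3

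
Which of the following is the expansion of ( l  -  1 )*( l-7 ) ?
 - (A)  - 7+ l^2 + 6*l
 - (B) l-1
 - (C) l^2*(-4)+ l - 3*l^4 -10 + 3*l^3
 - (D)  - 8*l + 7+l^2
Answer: D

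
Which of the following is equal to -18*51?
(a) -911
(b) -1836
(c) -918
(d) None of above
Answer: c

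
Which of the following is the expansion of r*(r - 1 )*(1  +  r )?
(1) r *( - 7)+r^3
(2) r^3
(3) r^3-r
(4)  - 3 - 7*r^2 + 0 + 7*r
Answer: 3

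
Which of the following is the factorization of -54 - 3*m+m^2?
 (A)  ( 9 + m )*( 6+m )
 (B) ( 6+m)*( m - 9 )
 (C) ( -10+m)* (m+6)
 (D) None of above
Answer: B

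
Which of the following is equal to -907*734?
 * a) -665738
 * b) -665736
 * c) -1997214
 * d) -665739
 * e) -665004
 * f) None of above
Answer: a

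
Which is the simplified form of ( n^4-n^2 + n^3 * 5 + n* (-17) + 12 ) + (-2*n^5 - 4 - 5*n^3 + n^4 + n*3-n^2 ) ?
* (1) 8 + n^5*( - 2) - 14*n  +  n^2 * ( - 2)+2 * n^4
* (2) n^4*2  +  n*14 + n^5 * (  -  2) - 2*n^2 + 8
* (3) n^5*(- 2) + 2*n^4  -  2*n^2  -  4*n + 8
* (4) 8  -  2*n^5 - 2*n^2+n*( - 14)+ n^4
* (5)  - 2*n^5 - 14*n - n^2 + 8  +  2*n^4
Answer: 1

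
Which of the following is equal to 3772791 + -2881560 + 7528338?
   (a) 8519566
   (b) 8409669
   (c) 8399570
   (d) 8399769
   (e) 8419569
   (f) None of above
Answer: e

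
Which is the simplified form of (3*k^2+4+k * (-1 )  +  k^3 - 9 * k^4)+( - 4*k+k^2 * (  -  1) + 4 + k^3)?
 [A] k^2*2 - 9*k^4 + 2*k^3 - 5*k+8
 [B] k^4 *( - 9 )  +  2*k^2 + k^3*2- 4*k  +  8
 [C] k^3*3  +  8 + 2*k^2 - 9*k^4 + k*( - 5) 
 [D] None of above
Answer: A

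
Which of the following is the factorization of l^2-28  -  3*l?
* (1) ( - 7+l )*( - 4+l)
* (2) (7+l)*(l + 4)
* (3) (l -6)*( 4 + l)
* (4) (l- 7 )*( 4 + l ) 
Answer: 4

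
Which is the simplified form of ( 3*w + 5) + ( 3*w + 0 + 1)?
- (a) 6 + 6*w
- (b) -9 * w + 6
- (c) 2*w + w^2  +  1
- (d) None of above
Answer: a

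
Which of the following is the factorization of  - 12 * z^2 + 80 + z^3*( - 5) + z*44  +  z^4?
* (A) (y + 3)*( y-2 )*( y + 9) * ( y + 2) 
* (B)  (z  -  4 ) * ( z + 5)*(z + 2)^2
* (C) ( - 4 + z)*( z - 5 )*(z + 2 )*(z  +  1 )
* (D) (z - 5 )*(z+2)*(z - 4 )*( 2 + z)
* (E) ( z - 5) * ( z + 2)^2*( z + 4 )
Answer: D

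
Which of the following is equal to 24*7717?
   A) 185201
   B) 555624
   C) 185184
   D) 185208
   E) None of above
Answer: D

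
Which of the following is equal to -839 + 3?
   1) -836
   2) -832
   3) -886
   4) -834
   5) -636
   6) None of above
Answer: 1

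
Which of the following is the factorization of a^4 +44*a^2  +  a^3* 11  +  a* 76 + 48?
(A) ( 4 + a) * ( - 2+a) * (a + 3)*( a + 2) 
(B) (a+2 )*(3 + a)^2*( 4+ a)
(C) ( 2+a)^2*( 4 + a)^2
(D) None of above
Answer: D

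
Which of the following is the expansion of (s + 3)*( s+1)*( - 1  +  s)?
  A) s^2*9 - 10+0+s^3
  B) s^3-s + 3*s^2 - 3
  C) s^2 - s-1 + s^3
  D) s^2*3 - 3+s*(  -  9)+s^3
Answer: B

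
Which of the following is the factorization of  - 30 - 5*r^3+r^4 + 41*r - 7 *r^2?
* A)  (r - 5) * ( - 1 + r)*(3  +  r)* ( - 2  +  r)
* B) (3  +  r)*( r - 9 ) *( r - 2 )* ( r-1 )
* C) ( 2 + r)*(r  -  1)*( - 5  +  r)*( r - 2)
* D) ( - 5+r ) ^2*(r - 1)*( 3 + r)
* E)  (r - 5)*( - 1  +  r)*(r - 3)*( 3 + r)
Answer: A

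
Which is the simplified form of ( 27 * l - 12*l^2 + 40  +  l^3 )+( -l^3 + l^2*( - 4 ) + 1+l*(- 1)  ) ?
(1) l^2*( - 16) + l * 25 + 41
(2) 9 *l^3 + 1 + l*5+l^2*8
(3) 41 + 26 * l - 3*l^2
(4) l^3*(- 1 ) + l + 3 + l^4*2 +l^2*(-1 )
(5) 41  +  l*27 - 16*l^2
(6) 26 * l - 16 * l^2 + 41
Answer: 6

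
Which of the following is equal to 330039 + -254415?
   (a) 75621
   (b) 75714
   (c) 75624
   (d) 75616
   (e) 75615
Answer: c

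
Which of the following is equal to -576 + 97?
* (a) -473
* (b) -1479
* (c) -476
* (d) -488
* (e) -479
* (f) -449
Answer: e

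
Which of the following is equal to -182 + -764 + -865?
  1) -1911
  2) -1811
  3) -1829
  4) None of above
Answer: 2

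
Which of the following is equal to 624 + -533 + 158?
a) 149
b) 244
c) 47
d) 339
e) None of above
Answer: e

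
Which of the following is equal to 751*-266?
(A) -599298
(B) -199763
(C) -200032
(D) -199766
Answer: D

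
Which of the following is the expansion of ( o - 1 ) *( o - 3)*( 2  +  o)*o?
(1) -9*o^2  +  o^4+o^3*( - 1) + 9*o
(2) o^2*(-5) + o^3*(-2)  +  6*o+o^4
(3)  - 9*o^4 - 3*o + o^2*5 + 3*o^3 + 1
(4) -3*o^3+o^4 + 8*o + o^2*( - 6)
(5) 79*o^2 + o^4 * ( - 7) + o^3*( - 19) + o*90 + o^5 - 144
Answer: 2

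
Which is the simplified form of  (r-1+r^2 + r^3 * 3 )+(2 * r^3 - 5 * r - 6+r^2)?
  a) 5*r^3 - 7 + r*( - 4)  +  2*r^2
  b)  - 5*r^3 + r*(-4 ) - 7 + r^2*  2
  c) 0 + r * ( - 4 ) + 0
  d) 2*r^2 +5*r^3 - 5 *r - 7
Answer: a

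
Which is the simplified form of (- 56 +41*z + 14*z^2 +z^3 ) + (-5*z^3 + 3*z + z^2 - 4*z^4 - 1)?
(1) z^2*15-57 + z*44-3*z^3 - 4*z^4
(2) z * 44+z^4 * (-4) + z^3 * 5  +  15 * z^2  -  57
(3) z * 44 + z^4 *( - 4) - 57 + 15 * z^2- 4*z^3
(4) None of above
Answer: 3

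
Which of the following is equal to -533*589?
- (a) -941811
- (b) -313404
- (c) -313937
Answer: c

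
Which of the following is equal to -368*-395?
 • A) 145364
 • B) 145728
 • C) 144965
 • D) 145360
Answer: D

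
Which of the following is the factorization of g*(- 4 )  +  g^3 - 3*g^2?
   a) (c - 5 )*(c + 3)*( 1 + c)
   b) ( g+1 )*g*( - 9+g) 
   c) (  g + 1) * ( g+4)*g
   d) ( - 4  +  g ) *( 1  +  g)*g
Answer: d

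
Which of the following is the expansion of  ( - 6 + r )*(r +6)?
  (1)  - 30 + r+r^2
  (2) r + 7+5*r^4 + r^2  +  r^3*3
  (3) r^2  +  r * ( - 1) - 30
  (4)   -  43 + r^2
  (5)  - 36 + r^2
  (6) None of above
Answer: 5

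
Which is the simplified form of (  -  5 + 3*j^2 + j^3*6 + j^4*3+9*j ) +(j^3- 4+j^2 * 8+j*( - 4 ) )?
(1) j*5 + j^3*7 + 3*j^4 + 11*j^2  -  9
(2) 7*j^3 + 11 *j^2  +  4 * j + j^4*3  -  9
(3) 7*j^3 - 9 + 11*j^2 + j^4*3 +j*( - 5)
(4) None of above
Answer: 1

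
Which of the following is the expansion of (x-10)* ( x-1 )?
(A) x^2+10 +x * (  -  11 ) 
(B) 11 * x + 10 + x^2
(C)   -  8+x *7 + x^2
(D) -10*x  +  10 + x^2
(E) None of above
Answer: A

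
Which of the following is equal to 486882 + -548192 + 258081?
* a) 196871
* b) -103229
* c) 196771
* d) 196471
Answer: c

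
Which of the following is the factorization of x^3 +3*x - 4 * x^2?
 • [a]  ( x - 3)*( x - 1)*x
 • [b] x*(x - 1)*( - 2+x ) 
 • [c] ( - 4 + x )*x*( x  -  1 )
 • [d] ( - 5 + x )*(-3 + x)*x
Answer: a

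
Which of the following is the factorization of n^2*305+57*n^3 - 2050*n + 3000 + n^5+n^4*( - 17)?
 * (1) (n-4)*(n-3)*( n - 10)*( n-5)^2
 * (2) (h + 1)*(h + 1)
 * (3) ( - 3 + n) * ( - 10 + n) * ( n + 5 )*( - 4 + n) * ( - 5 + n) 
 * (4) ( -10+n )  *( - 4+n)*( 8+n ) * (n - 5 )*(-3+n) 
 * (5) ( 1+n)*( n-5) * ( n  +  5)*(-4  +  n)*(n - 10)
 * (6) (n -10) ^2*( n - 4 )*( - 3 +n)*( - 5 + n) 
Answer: 3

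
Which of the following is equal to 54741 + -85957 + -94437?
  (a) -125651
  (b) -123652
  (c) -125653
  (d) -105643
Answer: c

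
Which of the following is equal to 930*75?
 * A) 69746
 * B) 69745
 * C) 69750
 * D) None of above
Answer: C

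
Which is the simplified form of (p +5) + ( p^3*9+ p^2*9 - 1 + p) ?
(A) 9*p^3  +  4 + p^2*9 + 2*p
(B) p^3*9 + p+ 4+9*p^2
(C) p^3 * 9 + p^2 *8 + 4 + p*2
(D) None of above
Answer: A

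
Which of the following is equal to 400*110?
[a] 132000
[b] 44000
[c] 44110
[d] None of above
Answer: b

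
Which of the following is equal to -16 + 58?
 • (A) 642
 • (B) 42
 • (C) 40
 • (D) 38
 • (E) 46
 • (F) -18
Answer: B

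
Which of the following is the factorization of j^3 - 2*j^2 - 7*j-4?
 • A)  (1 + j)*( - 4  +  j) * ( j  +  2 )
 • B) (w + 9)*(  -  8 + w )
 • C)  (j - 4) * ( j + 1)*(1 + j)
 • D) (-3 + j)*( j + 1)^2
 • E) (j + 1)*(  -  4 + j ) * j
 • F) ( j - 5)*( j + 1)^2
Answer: C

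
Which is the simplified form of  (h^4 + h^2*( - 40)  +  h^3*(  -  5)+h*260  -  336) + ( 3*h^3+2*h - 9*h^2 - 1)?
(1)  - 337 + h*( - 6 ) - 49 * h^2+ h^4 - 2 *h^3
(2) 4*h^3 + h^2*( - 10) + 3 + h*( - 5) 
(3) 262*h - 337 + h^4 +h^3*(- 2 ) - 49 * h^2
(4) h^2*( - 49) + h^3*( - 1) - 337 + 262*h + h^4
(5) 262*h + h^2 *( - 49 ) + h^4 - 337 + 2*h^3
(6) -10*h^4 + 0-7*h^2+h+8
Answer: 3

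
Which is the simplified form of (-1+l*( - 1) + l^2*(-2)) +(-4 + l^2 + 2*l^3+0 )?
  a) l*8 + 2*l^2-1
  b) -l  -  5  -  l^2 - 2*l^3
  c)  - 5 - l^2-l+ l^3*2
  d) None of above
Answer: c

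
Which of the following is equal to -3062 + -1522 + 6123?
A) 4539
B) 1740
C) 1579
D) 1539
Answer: D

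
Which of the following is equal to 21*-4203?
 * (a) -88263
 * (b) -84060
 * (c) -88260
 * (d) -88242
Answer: a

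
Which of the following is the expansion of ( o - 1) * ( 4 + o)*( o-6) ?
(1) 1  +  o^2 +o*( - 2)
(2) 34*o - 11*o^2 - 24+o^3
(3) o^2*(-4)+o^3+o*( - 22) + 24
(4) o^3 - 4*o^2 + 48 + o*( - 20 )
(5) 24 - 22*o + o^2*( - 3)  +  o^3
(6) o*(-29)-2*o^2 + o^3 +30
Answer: 5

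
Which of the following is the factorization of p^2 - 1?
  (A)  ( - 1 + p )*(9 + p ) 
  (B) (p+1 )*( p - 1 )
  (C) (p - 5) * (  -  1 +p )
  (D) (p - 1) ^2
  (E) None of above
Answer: B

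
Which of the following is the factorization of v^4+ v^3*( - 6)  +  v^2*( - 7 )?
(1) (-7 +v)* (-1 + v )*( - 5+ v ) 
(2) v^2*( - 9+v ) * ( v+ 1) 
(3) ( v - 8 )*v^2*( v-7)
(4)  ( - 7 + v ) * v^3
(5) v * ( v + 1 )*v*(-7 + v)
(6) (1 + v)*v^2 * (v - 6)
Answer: 5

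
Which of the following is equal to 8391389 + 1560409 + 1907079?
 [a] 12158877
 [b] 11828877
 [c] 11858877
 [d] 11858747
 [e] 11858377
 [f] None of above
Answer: c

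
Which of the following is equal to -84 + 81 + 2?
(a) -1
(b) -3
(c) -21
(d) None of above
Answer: a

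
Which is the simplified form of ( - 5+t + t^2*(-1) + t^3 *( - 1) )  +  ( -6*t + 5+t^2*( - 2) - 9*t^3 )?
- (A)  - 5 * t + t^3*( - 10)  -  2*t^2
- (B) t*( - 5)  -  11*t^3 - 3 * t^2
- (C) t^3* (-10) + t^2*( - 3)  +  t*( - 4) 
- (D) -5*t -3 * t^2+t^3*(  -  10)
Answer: D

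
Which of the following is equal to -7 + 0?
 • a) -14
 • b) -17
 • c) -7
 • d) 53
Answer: c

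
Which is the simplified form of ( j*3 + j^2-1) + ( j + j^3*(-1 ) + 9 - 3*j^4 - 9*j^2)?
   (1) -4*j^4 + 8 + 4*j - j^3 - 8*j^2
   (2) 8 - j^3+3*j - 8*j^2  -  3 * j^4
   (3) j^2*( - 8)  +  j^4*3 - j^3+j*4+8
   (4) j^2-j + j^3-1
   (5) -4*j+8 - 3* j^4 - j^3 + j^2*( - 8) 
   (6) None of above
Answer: 6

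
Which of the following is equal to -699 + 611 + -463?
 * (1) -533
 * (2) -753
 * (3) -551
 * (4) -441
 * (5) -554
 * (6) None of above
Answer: 3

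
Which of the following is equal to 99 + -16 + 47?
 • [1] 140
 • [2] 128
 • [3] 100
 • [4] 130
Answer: 4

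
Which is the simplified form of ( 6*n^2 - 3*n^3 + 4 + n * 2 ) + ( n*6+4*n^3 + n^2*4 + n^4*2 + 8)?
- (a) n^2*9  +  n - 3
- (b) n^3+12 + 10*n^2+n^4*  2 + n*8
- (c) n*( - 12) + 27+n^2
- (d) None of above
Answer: b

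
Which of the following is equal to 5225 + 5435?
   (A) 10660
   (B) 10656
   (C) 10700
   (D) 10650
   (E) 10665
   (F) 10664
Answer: A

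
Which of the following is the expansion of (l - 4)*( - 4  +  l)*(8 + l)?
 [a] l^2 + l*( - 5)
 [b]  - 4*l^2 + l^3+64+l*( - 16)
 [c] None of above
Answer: c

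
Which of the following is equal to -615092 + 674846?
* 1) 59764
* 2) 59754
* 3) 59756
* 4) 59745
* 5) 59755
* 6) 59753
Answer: 2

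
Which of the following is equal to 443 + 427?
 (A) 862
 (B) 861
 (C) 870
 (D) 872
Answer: C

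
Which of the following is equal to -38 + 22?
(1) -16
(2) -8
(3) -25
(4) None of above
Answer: 1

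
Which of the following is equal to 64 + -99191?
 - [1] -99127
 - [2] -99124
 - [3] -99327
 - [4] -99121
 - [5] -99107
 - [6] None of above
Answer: 1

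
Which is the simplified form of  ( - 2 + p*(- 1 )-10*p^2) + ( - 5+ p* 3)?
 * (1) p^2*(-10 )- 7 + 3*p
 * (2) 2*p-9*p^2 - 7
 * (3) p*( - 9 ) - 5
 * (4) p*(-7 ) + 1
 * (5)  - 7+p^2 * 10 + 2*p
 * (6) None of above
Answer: 6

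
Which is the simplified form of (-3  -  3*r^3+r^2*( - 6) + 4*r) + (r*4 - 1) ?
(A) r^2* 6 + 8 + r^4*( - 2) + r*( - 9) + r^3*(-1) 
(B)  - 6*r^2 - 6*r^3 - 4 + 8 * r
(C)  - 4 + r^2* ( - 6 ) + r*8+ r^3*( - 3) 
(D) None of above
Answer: C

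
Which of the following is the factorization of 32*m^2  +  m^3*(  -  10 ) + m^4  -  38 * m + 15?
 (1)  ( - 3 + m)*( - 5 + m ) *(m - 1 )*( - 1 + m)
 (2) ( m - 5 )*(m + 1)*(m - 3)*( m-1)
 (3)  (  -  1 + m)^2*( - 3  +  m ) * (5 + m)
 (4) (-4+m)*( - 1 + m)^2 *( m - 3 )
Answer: 1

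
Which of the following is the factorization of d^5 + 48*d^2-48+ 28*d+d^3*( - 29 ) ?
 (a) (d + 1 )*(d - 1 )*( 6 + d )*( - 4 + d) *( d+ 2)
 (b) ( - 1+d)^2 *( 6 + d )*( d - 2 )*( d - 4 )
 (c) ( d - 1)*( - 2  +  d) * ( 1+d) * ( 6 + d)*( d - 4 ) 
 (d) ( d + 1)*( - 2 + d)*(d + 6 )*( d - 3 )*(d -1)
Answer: c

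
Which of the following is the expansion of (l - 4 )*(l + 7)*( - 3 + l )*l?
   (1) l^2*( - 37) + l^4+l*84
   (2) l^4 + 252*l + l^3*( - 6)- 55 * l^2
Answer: 1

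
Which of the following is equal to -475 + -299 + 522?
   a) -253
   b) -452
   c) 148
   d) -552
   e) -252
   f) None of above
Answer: e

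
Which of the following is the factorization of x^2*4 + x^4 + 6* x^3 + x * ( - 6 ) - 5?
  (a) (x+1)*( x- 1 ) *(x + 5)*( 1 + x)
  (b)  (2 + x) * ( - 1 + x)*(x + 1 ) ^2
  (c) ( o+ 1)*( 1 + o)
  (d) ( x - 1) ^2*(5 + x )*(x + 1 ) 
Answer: a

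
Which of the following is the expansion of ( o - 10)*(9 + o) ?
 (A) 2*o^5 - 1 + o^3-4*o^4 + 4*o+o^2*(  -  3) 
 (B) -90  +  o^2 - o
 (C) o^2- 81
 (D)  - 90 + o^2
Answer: B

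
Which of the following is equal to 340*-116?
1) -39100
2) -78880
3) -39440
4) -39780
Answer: 3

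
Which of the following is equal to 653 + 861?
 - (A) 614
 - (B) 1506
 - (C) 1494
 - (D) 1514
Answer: D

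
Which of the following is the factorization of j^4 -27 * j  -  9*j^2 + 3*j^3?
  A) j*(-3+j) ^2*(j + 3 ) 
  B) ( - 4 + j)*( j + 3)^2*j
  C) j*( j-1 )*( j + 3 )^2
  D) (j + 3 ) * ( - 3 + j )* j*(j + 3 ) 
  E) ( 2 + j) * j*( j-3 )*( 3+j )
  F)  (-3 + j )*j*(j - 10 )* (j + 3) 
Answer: D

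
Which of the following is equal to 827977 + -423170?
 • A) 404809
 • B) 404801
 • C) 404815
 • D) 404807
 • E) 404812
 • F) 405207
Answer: D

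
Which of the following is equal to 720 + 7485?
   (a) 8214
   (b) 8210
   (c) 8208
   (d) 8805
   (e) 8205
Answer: e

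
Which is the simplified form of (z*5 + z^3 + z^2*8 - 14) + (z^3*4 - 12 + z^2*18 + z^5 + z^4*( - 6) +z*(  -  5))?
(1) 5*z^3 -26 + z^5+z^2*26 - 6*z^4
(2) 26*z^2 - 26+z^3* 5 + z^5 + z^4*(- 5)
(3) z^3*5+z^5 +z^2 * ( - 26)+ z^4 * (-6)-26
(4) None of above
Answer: 1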